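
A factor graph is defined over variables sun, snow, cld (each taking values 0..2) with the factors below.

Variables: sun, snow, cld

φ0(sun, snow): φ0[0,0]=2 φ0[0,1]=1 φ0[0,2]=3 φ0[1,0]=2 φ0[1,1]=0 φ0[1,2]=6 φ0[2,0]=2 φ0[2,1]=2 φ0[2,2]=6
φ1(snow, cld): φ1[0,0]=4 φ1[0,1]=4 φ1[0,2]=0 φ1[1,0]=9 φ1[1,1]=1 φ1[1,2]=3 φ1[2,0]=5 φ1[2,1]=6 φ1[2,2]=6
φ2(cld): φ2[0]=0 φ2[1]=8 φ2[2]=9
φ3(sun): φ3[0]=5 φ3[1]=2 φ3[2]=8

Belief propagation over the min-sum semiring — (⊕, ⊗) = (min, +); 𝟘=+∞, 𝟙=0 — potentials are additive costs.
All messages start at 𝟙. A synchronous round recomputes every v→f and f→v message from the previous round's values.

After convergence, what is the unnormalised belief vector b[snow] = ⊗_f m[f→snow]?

b[snow] = [8, 11, 13]

init: all messages = 𝟙 over 3 values
r1 m[φ0→sun] = [1, 0, 2]
r1 m[φ0→snow] = [2, 0, 3]
r1 m[φ1→snow] = [0, 1, 5]
r1 m[φ1→cld] = [4, 1, 0]
r1 m[φ2→cld] = [0, 8, 9]
r1 m[φ3→sun] = [5, 2, 8]
r1 m[sun→φ0] = [0, 0, 0]
r1 m[sun→φ3] = [0, 0, 0]
r1 m[snow→φ0] = [0, 0, 0]
r1 m[snow→φ1] = [0, 0, 0]
r1 m[cld→φ1] = [0, 0, 0]
r1 m[cld→φ2] = [0, 0, 0]
r2 m[φ0→sun] = [1, 0, 2]
r2 m[φ0→snow] = [2, 0, 3]
r2 m[φ1→snow] = [0, 1, 5]
r2 m[φ1→cld] = [4, 1, 0]
r2 m[φ2→cld] = [0, 8, 9]
r2 m[φ3→sun] = [5, 2, 8]
r2 m[sun→φ0] = [5, 2, 8]
r2 m[sun→φ3] = [1, 0, 2]
r2 m[snow→φ0] = [0, 1, 5]
r2 m[snow→φ1] = [2, 0, 3]
r2 m[cld→φ1] = [0, 8, 9]
r2 m[cld→φ2] = [4, 1, 0]
r3 m[φ0→sun] = [2, 1, 2]
r3 m[φ0→snow] = [4, 2, 8]
r3 m[φ1→snow] = [4, 9, 5]
r3 m[φ1→cld] = [6, 1, 2]
r3 m[φ2→cld] = [0, 8, 9]
r3 m[φ3→sun] = [5, 2, 8]
r3 m[sun→φ0] = [5, 2, 8]
r3 m[sun→φ3] = [1, 0, 2]
r3 m[snow→φ0] = [0, 1, 5]
r3 m[snow→φ1] = [2, 0, 3]
r3 m[cld→φ1] = [0, 8, 9]
r3 m[cld→φ2] = [4, 1, 0]
r4 m[φ0→sun] = [2, 1, 2]
r4 m[φ0→snow] = [4, 2, 8]
r4 m[φ1→snow] = [4, 9, 5]
r4 m[φ1→cld] = [6, 1, 2]
r4 m[φ2→cld] = [0, 8, 9]
r4 m[φ3→sun] = [5, 2, 8]
r4 m[sun→φ0] = [5, 2, 8]
r4 m[sun→φ3] = [2, 1, 2]
r4 m[snow→φ0] = [4, 9, 5]
r4 m[snow→φ1] = [4, 2, 8]
r4 m[cld→φ1] = [0, 8, 9]
r4 m[cld→φ2] = [6, 1, 2]
r5 m[φ0→sun] = [6, 6, 6]
r5 m[φ0→snow] = [4, 2, 8]
r5 m[φ1→snow] = [4, 9, 5]
r5 m[φ1→cld] = [8, 3, 4]
r5 m[φ2→cld] = [0, 8, 9]
r5 m[φ3→sun] = [5, 2, 8]
r5 m[sun→φ0] = [5, 2, 8]
r5 m[sun→φ3] = [2, 1, 2]
r5 m[snow→φ0] = [4, 9, 5]
r5 m[snow→φ1] = [4, 2, 8]
r5 m[cld→φ1] = [0, 8, 9]
r5 m[cld→φ2] = [6, 1, 2]
r6 m[φ0→sun] = [6, 6, 6]
r6 m[φ0→snow] = [4, 2, 8]
r6 m[φ1→snow] = [4, 9, 5]
r6 m[φ1→cld] = [8, 3, 4]
r6 m[φ2→cld] = [0, 8, 9]
r6 m[φ3→sun] = [5, 2, 8]
r6 m[sun→φ0] = [5, 2, 8]
r6 m[sun→φ3] = [6, 6, 6]
r6 m[snow→φ0] = [4, 9, 5]
r6 m[snow→φ1] = [4, 2, 8]
r6 m[cld→φ1] = [0, 8, 9]
r6 m[cld→φ2] = [8, 3, 4]
r7 m[φ0→sun] = [6, 6, 6]
r7 m[φ0→snow] = [4, 2, 8]
r7 m[φ1→snow] = [4, 9, 5]
r7 m[φ1→cld] = [8, 3, 4]
r7 m[φ2→cld] = [0, 8, 9]
r7 m[φ3→sun] = [5, 2, 8]
r7 m[sun→φ0] = [5, 2, 8]
r7 m[sun→φ3] = [6, 6, 6]
r7 m[snow→φ0] = [4, 9, 5]
r7 m[snow→φ1] = [4, 2, 8]
r7 m[cld→φ1] = [0, 8, 9]
r7 m[cld→φ2] = [8, 3, 4]
fixed point reached at round 7
b[snow] = ⊗ incoming = [8, 11, 13]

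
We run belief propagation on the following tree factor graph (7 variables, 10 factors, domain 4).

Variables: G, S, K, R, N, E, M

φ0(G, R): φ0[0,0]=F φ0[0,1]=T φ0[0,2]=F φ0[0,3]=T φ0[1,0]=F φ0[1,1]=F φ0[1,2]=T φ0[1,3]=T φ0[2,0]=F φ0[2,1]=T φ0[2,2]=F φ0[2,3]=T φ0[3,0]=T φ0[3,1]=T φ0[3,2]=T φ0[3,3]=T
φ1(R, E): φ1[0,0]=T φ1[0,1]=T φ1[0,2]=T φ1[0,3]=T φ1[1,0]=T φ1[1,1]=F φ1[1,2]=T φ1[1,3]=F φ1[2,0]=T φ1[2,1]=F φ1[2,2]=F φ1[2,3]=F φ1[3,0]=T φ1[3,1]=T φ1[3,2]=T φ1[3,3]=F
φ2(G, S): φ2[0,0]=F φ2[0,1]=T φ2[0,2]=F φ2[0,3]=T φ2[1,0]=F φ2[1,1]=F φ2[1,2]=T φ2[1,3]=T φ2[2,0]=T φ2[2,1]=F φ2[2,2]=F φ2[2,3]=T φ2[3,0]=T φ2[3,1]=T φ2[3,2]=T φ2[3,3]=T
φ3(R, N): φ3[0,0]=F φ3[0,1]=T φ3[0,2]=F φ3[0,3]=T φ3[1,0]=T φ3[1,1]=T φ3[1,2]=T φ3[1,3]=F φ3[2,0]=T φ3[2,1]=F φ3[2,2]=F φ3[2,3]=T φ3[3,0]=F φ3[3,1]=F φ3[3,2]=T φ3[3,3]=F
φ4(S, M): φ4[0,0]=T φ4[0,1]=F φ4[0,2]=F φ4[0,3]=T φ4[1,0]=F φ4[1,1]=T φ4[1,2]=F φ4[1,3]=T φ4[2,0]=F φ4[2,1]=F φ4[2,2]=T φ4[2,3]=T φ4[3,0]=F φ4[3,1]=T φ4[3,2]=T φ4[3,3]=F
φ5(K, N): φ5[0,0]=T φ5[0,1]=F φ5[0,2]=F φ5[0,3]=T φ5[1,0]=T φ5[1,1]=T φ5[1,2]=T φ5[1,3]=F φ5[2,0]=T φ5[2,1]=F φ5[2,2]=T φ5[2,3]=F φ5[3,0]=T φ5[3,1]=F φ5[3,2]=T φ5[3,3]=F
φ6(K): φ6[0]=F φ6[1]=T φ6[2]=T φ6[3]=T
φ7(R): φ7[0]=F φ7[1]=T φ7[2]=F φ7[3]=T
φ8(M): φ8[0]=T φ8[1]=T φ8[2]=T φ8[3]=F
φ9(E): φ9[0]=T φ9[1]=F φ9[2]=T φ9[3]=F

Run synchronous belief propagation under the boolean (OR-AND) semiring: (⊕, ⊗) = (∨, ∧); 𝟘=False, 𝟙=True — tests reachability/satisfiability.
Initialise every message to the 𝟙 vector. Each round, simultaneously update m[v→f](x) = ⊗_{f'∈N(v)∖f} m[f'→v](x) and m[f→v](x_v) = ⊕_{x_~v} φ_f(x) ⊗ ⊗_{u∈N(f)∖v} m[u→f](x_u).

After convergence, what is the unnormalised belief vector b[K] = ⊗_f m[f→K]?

init: all messages = 𝟙 over 4 values
r1 m[φ0→G] = [T, T, T, T]
r1 m[φ0→R] = [T, T, T, T]
r1 m[φ1→R] = [T, T, T, T]
r1 m[φ1→E] = [T, T, T, T]
r1 m[φ2→G] = [T, T, T, T]
r1 m[φ2→S] = [T, T, T, T]
r1 m[φ3→R] = [T, T, T, T]
r1 m[φ3→N] = [T, T, T, T]
r1 m[φ4→S] = [T, T, T, T]
r1 m[φ4→M] = [T, T, T, T]
r1 m[φ5→K] = [T, T, T, T]
r1 m[φ5→N] = [T, T, T, T]
r1 m[φ6→K] = [F, T, T, T]
r1 m[φ7→R] = [F, T, F, T]
r1 m[φ8→M] = [T, T, T, F]
r1 m[φ9→E] = [T, F, T, F]
r1 m[G→φ0] = [T, T, T, T]
r1 m[G→φ2] = [T, T, T, T]
r1 m[S→φ2] = [T, T, T, T]
r1 m[S→φ4] = [T, T, T, T]
r1 m[K→φ5] = [T, T, T, T]
r1 m[K→φ6] = [T, T, T, T]
r1 m[R→φ0] = [T, T, T, T]
r1 m[R→φ1] = [T, T, T, T]
r1 m[R→φ3] = [T, T, T, T]
r1 m[R→φ7] = [T, T, T, T]
r1 m[N→φ3] = [T, T, T, T]
r1 m[N→φ5] = [T, T, T, T]
r1 m[E→φ1] = [T, T, T, T]
r1 m[E→φ9] = [T, T, T, T]
r1 m[M→φ4] = [T, T, T, T]
r1 m[M→φ8] = [T, T, T, T]
r2 m[φ0→G] = [T, T, T, T]
r2 m[φ0→R] = [T, T, T, T]
r2 m[φ1→R] = [T, T, T, T]
r2 m[φ1→E] = [T, T, T, T]
r2 m[φ2→G] = [T, T, T, T]
r2 m[φ2→S] = [T, T, T, T]
r2 m[φ3→R] = [T, T, T, T]
r2 m[φ3→N] = [T, T, T, T]
r2 m[φ4→S] = [T, T, T, T]
r2 m[φ4→M] = [T, T, T, T]
r2 m[φ5→K] = [T, T, T, T]
r2 m[φ5→N] = [T, T, T, T]
r2 m[φ6→K] = [F, T, T, T]
r2 m[φ7→R] = [F, T, F, T]
r2 m[φ8→M] = [T, T, T, F]
r2 m[φ9→E] = [T, F, T, F]
r2 m[G→φ0] = [T, T, T, T]
r2 m[G→φ2] = [T, T, T, T]
r2 m[S→φ2] = [T, T, T, T]
r2 m[S→φ4] = [T, T, T, T]
r2 m[K→φ5] = [F, T, T, T]
r2 m[K→φ6] = [T, T, T, T]
r2 m[R→φ0] = [F, T, F, T]
r2 m[R→φ1] = [F, T, F, T]
r2 m[R→φ3] = [F, T, F, T]
r2 m[R→φ7] = [T, T, T, T]
r2 m[N→φ3] = [T, T, T, T]
r2 m[N→φ5] = [T, T, T, T]
r2 m[E→φ1] = [T, F, T, F]
r2 m[E→φ9] = [T, T, T, T]
r2 m[M→φ4] = [T, T, T, F]
r2 m[M→φ8] = [T, T, T, T]
r3 m[φ0→G] = [T, T, T, T]
r3 m[φ0→R] = [T, T, T, T]
r3 m[φ1→R] = [T, T, T, T]
r3 m[φ1→E] = [T, T, T, F]
r3 m[φ2→G] = [T, T, T, T]
r3 m[φ2→S] = [T, T, T, T]
r3 m[φ3→R] = [T, T, T, T]
r3 m[φ3→N] = [T, T, T, F]
r3 m[φ4→S] = [T, T, T, T]
r3 m[φ4→M] = [T, T, T, T]
r3 m[φ5→K] = [T, T, T, T]
r3 m[φ5→N] = [T, T, T, F]
r3 m[φ6→K] = [F, T, T, T]
r3 m[φ7→R] = [F, T, F, T]
r3 m[φ8→M] = [T, T, T, F]
r3 m[φ9→E] = [T, F, T, F]
r3 m[G→φ0] = [T, T, T, T]
r3 m[G→φ2] = [T, T, T, T]
r3 m[S→φ2] = [T, T, T, T]
r3 m[S→φ4] = [T, T, T, T]
r3 m[K→φ5] = [F, T, T, T]
r3 m[K→φ6] = [T, T, T, T]
r3 m[R→φ0] = [F, T, F, T]
r3 m[R→φ1] = [F, T, F, T]
r3 m[R→φ3] = [F, T, F, T]
r3 m[R→φ7] = [T, T, T, T]
r3 m[N→φ3] = [T, T, T, T]
r3 m[N→φ5] = [T, T, T, T]
r3 m[E→φ1] = [T, F, T, F]
r3 m[E→φ9] = [T, T, T, T]
r3 m[M→φ4] = [T, T, T, F]
r3 m[M→φ8] = [T, T, T, T]
r4 m[φ0→G] = [T, T, T, T]
r4 m[φ0→R] = [T, T, T, T]
r4 m[φ1→R] = [T, T, T, T]
r4 m[φ1→E] = [T, T, T, F]
r4 m[φ2→G] = [T, T, T, T]
r4 m[φ2→S] = [T, T, T, T]
r4 m[φ3→R] = [T, T, T, T]
r4 m[φ3→N] = [T, T, T, F]
r4 m[φ4→S] = [T, T, T, T]
r4 m[φ4→M] = [T, T, T, T]
r4 m[φ5→K] = [T, T, T, T]
r4 m[φ5→N] = [T, T, T, F]
r4 m[φ6→K] = [F, T, T, T]
r4 m[φ7→R] = [F, T, F, T]
r4 m[φ8→M] = [T, T, T, F]
r4 m[φ9→E] = [T, F, T, F]
r4 m[G→φ0] = [T, T, T, T]
r4 m[G→φ2] = [T, T, T, T]
r4 m[S→φ2] = [T, T, T, T]
r4 m[S→φ4] = [T, T, T, T]
r4 m[K→φ5] = [F, T, T, T]
r4 m[K→φ6] = [T, T, T, T]
r4 m[R→φ0] = [F, T, F, T]
r4 m[R→φ1] = [F, T, F, T]
r4 m[R→φ3] = [F, T, F, T]
r4 m[R→φ7] = [T, T, T, T]
r4 m[N→φ3] = [T, T, T, F]
r4 m[N→φ5] = [T, T, T, F]
r4 m[E→φ1] = [T, F, T, F]
r4 m[E→φ9] = [T, T, T, F]
r4 m[M→φ4] = [T, T, T, F]
r4 m[M→φ8] = [T, T, T, T]
r5 m[φ0→G] = [T, T, T, T]
r5 m[φ0→R] = [T, T, T, T]
r5 m[φ1→R] = [T, T, T, T]
r5 m[φ1→E] = [T, T, T, F]
r5 m[φ2→G] = [T, T, T, T]
r5 m[φ2→S] = [T, T, T, T]
r5 m[φ3→R] = [T, T, T, T]
r5 m[φ3→N] = [T, T, T, F]
r5 m[φ4→S] = [T, T, T, T]
r5 m[φ4→M] = [T, T, T, T]
r5 m[φ5→K] = [T, T, T, T]
r5 m[φ5→N] = [T, T, T, F]
r5 m[φ6→K] = [F, T, T, T]
r5 m[φ7→R] = [F, T, F, T]
r5 m[φ8→M] = [T, T, T, F]
r5 m[φ9→E] = [T, F, T, F]
r5 m[G→φ0] = [T, T, T, T]
r5 m[G→φ2] = [T, T, T, T]
r5 m[S→φ2] = [T, T, T, T]
r5 m[S→φ4] = [T, T, T, T]
r5 m[K→φ5] = [F, T, T, T]
r5 m[K→φ6] = [T, T, T, T]
r5 m[R→φ0] = [F, T, F, T]
r5 m[R→φ1] = [F, T, F, T]
r5 m[R→φ3] = [F, T, F, T]
r5 m[R→φ7] = [T, T, T, T]
r5 m[N→φ3] = [T, T, T, F]
r5 m[N→φ5] = [T, T, T, F]
r5 m[E→φ1] = [T, F, T, F]
r5 m[E→φ9] = [T, T, T, F]
r5 m[M→φ4] = [T, T, T, F]
r5 m[M→φ8] = [T, T, T, T]
fixed point reached at round 5
b[K] = ⊗ incoming = [F, T, T, T]

b[K] = [F, T, T, T]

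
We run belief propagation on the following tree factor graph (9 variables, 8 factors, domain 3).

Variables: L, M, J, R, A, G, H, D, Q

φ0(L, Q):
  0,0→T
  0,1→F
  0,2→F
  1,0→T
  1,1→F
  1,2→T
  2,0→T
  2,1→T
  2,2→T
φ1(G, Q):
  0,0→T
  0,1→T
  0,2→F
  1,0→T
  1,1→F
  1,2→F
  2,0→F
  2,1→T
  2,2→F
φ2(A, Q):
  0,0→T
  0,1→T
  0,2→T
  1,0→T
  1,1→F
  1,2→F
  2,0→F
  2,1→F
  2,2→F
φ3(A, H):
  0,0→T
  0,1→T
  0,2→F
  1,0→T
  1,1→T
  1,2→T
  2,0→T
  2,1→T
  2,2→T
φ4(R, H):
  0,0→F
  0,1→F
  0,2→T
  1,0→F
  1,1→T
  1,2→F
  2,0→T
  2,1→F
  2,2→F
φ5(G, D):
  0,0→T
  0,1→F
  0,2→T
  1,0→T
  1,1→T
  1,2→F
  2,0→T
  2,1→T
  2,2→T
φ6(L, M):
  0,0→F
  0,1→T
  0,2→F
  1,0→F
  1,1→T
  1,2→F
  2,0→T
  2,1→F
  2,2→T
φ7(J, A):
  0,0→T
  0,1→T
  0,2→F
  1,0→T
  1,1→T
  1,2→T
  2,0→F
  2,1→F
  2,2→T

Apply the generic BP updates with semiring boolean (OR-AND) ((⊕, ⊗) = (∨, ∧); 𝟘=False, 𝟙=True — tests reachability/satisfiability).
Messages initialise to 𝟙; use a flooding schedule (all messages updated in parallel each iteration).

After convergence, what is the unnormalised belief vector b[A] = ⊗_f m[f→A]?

b[A] = [T, T, F]

init: all messages = 𝟙 over 3 values
r1 m[φ0→L] = [T, T, T]
r1 m[φ0→Q] = [T, T, T]
r1 m[φ1→G] = [T, T, T]
r1 m[φ1→Q] = [T, T, F]
r1 m[φ2→A] = [T, T, F]
r1 m[φ2→Q] = [T, T, T]
r1 m[φ3→A] = [T, T, T]
r1 m[φ3→H] = [T, T, T]
r1 m[φ4→R] = [T, T, T]
r1 m[φ4→H] = [T, T, T]
r1 m[φ5→G] = [T, T, T]
r1 m[φ5→D] = [T, T, T]
r1 m[φ6→L] = [T, T, T]
r1 m[φ6→M] = [T, T, T]
r1 m[φ7→J] = [T, T, T]
r1 m[φ7→A] = [T, T, T]
r1 m[L→φ0] = [T, T, T]
r1 m[L→φ6] = [T, T, T]
r1 m[M→φ6] = [T, T, T]
r1 m[J→φ7] = [T, T, T]
r1 m[R→φ4] = [T, T, T]
r1 m[A→φ2] = [T, T, T]
r1 m[A→φ3] = [T, T, T]
r1 m[A→φ7] = [T, T, T]
r1 m[G→φ1] = [T, T, T]
r1 m[G→φ5] = [T, T, T]
r1 m[H→φ3] = [T, T, T]
r1 m[H→φ4] = [T, T, T]
r1 m[D→φ5] = [T, T, T]
r1 m[Q→φ0] = [T, T, T]
r1 m[Q→φ1] = [T, T, T]
r1 m[Q→φ2] = [T, T, T]
r2 m[φ0→L] = [T, T, T]
r2 m[φ0→Q] = [T, T, T]
r2 m[φ1→G] = [T, T, T]
r2 m[φ1→Q] = [T, T, F]
r2 m[φ2→A] = [T, T, F]
r2 m[φ2→Q] = [T, T, T]
r2 m[φ3→A] = [T, T, T]
r2 m[φ3→H] = [T, T, T]
r2 m[φ4→R] = [T, T, T]
r2 m[φ4→H] = [T, T, T]
r2 m[φ5→G] = [T, T, T]
r2 m[φ5→D] = [T, T, T]
r2 m[φ6→L] = [T, T, T]
r2 m[φ6→M] = [T, T, T]
r2 m[φ7→J] = [T, T, T]
r2 m[φ7→A] = [T, T, T]
r2 m[L→φ0] = [T, T, T]
r2 m[L→φ6] = [T, T, T]
r2 m[M→φ6] = [T, T, T]
r2 m[J→φ7] = [T, T, T]
r2 m[R→φ4] = [T, T, T]
r2 m[A→φ2] = [T, T, T]
r2 m[A→φ3] = [T, T, F]
r2 m[A→φ7] = [T, T, F]
r2 m[G→φ1] = [T, T, T]
r2 m[G→φ5] = [T, T, T]
r2 m[H→φ3] = [T, T, T]
r2 m[H→φ4] = [T, T, T]
r2 m[D→φ5] = [T, T, T]
r2 m[Q→φ0] = [T, T, F]
r2 m[Q→φ1] = [T, T, T]
r2 m[Q→φ2] = [T, T, F]
r3 m[φ0→L] = [T, T, T]
r3 m[φ0→Q] = [T, T, T]
r3 m[φ1→G] = [T, T, T]
r3 m[φ1→Q] = [T, T, F]
r3 m[φ2→A] = [T, T, F]
r3 m[φ2→Q] = [T, T, T]
r3 m[φ3→A] = [T, T, T]
r3 m[φ3→H] = [T, T, T]
r3 m[φ4→R] = [T, T, T]
r3 m[φ4→H] = [T, T, T]
r3 m[φ5→G] = [T, T, T]
r3 m[φ5→D] = [T, T, T]
r3 m[φ6→L] = [T, T, T]
r3 m[φ6→M] = [T, T, T]
r3 m[φ7→J] = [T, T, F]
r3 m[φ7→A] = [T, T, T]
r3 m[L→φ0] = [T, T, T]
r3 m[L→φ6] = [T, T, T]
r3 m[M→φ6] = [T, T, T]
r3 m[J→φ7] = [T, T, T]
r3 m[R→φ4] = [T, T, T]
r3 m[A→φ2] = [T, T, T]
r3 m[A→φ3] = [T, T, F]
r3 m[A→φ7] = [T, T, F]
r3 m[G→φ1] = [T, T, T]
r3 m[G→φ5] = [T, T, T]
r3 m[H→φ3] = [T, T, T]
r3 m[H→φ4] = [T, T, T]
r3 m[D→φ5] = [T, T, T]
r3 m[Q→φ0] = [T, T, F]
r3 m[Q→φ1] = [T, T, T]
r3 m[Q→φ2] = [T, T, F]
r4 m[φ0→L] = [T, T, T]
r4 m[φ0→Q] = [T, T, T]
r4 m[φ1→G] = [T, T, T]
r4 m[φ1→Q] = [T, T, F]
r4 m[φ2→A] = [T, T, F]
r4 m[φ2→Q] = [T, T, T]
r4 m[φ3→A] = [T, T, T]
r4 m[φ3→H] = [T, T, T]
r4 m[φ4→R] = [T, T, T]
r4 m[φ4→H] = [T, T, T]
r4 m[φ5→G] = [T, T, T]
r4 m[φ5→D] = [T, T, T]
r4 m[φ6→L] = [T, T, T]
r4 m[φ6→M] = [T, T, T]
r4 m[φ7→J] = [T, T, F]
r4 m[φ7→A] = [T, T, T]
r4 m[L→φ0] = [T, T, T]
r4 m[L→φ6] = [T, T, T]
r4 m[M→φ6] = [T, T, T]
r4 m[J→φ7] = [T, T, T]
r4 m[R→φ4] = [T, T, T]
r4 m[A→φ2] = [T, T, T]
r4 m[A→φ3] = [T, T, F]
r4 m[A→φ7] = [T, T, F]
r4 m[G→φ1] = [T, T, T]
r4 m[G→φ5] = [T, T, T]
r4 m[H→φ3] = [T, T, T]
r4 m[H→φ4] = [T, T, T]
r4 m[D→φ5] = [T, T, T]
r4 m[Q→φ0] = [T, T, F]
r4 m[Q→φ1] = [T, T, T]
r4 m[Q→φ2] = [T, T, F]
fixed point reached at round 4
b[A] = ⊗ incoming = [T, T, F]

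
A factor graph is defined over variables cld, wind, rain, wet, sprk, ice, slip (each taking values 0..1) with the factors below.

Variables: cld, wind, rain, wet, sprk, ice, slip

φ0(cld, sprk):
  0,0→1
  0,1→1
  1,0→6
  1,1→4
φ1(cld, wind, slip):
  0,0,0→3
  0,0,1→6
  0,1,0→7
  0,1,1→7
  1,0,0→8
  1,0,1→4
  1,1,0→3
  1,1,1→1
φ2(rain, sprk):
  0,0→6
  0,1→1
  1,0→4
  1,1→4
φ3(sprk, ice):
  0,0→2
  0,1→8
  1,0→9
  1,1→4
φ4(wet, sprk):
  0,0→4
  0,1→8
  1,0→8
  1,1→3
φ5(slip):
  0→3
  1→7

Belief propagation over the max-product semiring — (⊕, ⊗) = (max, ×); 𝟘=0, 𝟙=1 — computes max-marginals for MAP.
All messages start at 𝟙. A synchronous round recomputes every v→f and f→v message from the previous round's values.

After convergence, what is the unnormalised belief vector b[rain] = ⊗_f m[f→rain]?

b[rain] = [64512, 43008]

init: all messages = 𝟙 over 2 values
r1 m[φ0→cld] = [1, 6]
r1 m[φ0→sprk] = [6, 4]
r1 m[φ1→cld] = [7, 8]
r1 m[φ1→wind] = [8, 7]
r1 m[φ1→slip] = [8, 7]
r1 m[φ2→rain] = [6, 4]
r1 m[φ2→sprk] = [6, 4]
r1 m[φ3→sprk] = [8, 9]
r1 m[φ3→ice] = [9, 8]
r1 m[φ4→wet] = [8, 8]
r1 m[φ4→sprk] = [8, 8]
r1 m[φ5→slip] = [3, 7]
r1 m[cld→φ0] = [1, 1]
r1 m[cld→φ1] = [1, 1]
r1 m[wind→φ1] = [1, 1]
r1 m[rain→φ2] = [1, 1]
r1 m[wet→φ4] = [1, 1]
r1 m[sprk→φ0] = [1, 1]
r1 m[sprk→φ2] = [1, 1]
r1 m[sprk→φ3] = [1, 1]
r1 m[sprk→φ4] = [1, 1]
r1 m[ice→φ3] = [1, 1]
r1 m[slip→φ1] = [1, 1]
r1 m[slip→φ5] = [1, 1]
r2 m[φ0→cld] = [1, 6]
r2 m[φ0→sprk] = [6, 4]
r2 m[φ1→cld] = [7, 8]
r2 m[φ1→wind] = [8, 7]
r2 m[φ1→slip] = [8, 7]
r2 m[φ2→rain] = [6, 4]
r2 m[φ2→sprk] = [6, 4]
r2 m[φ3→sprk] = [8, 9]
r2 m[φ3→ice] = [9, 8]
r2 m[φ4→wet] = [8, 8]
r2 m[φ4→sprk] = [8, 8]
r2 m[φ5→slip] = [3, 7]
r2 m[cld→φ0] = [7, 8]
r2 m[cld→φ1] = [1, 6]
r2 m[wind→φ1] = [1, 1]
r2 m[rain→φ2] = [1, 1]
r2 m[wet→φ4] = [1, 1]
r2 m[sprk→φ0] = [384, 288]
r2 m[sprk→φ2] = [384, 288]
r2 m[sprk→φ3] = [288, 128]
r2 m[sprk→φ4] = [288, 144]
r2 m[ice→φ3] = [1, 1]
r2 m[slip→φ1] = [3, 7]
r2 m[slip→φ5] = [8, 7]
r3 m[φ0→cld] = [384, 2304]
r3 m[φ0→sprk] = [48, 32]
r3 m[φ1→cld] = [49, 28]
r3 m[φ1→wind] = [168, 54]
r3 m[φ1→slip] = [48, 24]
r3 m[φ2→rain] = [2304, 1536]
r3 m[φ2→sprk] = [6, 4]
r3 m[φ3→sprk] = [8, 9]
r3 m[φ3→ice] = [1152, 2304]
r3 m[φ4→wet] = [1152, 2304]
r3 m[φ4→sprk] = [8, 8]
r3 m[φ5→slip] = [3, 7]
r3 m[cld→φ0] = [7, 8]
r3 m[cld→φ1] = [1, 6]
r3 m[wind→φ1] = [1, 1]
r3 m[rain→φ2] = [1, 1]
r3 m[wet→φ4] = [1, 1]
r3 m[sprk→φ0] = [384, 288]
r3 m[sprk→φ2] = [384, 288]
r3 m[sprk→φ3] = [288, 128]
r3 m[sprk→φ4] = [288, 144]
r3 m[ice→φ3] = [1, 1]
r3 m[slip→φ1] = [3, 7]
r3 m[slip→φ5] = [8, 7]
r4 m[φ0→cld] = [384, 2304]
r4 m[φ0→sprk] = [48, 32]
r4 m[φ1→cld] = [49, 28]
r4 m[φ1→wind] = [168, 54]
r4 m[φ1→slip] = [48, 24]
r4 m[φ2→rain] = [2304, 1536]
r4 m[φ2→sprk] = [6, 4]
r4 m[φ3→sprk] = [8, 9]
r4 m[φ3→ice] = [1152, 2304]
r4 m[φ4→wet] = [1152, 2304]
r4 m[φ4→sprk] = [8, 8]
r4 m[φ5→slip] = [3, 7]
r4 m[cld→φ0] = [49, 28]
r4 m[cld→φ1] = [384, 2304]
r4 m[wind→φ1] = [1, 1]
r4 m[rain→φ2] = [1, 1]
r4 m[wet→φ4] = [1, 1]
r4 m[sprk→φ0] = [384, 288]
r4 m[sprk→φ2] = [3072, 2304]
r4 m[sprk→φ3] = [2304, 1024]
r4 m[sprk→φ4] = [2304, 1152]
r4 m[ice→φ3] = [1, 1]
r4 m[slip→φ1] = [3, 7]
r4 m[slip→φ5] = [48, 24]
r5 m[φ0→cld] = [384, 2304]
r5 m[φ0→sprk] = [168, 112]
r5 m[φ1→cld] = [49, 28]
r5 m[φ1→wind] = [64512, 20736]
r5 m[φ1→slip] = [18432, 9216]
r5 m[φ2→rain] = [18432, 12288]
r5 m[φ2→sprk] = [6, 4]
r5 m[φ3→sprk] = [8, 9]
r5 m[φ3→ice] = [9216, 18432]
r5 m[φ4→wet] = [9216, 18432]
r5 m[φ4→sprk] = [8, 8]
r5 m[φ5→slip] = [3, 7]
r5 m[cld→φ0] = [49, 28]
r5 m[cld→φ1] = [384, 2304]
r5 m[wind→φ1] = [1, 1]
r5 m[rain→φ2] = [1, 1]
r5 m[wet→φ4] = [1, 1]
r5 m[sprk→φ0] = [384, 288]
r5 m[sprk→φ2] = [3072, 2304]
r5 m[sprk→φ3] = [2304, 1024]
r5 m[sprk→φ4] = [2304, 1152]
r5 m[ice→φ3] = [1, 1]
r5 m[slip→φ1] = [3, 7]
r5 m[slip→φ5] = [48, 24]
r6 m[φ0→cld] = [384, 2304]
r6 m[φ0→sprk] = [168, 112]
r6 m[φ1→cld] = [49, 28]
r6 m[φ1→wind] = [64512, 20736]
r6 m[φ1→slip] = [18432, 9216]
r6 m[φ2→rain] = [18432, 12288]
r6 m[φ2→sprk] = [6, 4]
r6 m[φ3→sprk] = [8, 9]
r6 m[φ3→ice] = [9216, 18432]
r6 m[φ4→wet] = [9216, 18432]
r6 m[φ4→sprk] = [8, 8]
r6 m[φ5→slip] = [3, 7]
r6 m[cld→φ0] = [49, 28]
r6 m[cld→φ1] = [384, 2304]
r6 m[wind→φ1] = [1, 1]
r6 m[rain→φ2] = [1, 1]
r6 m[wet→φ4] = [1, 1]
r6 m[sprk→φ0] = [384, 288]
r6 m[sprk→φ2] = [10752, 8064]
r6 m[sprk→φ3] = [8064, 3584]
r6 m[sprk→φ4] = [8064, 4032]
r6 m[ice→φ3] = [1, 1]
r6 m[slip→φ1] = [3, 7]
r6 m[slip→φ5] = [18432, 9216]
r7 m[φ0→cld] = [384, 2304]
r7 m[φ0→sprk] = [168, 112]
r7 m[φ1→cld] = [49, 28]
r7 m[φ1→wind] = [64512, 20736]
r7 m[φ1→slip] = [18432, 9216]
r7 m[φ2→rain] = [64512, 43008]
r7 m[φ2→sprk] = [6, 4]
r7 m[φ3→sprk] = [8, 9]
r7 m[φ3→ice] = [32256, 64512]
r7 m[φ4→wet] = [32256, 64512]
r7 m[φ4→sprk] = [8, 8]
r7 m[φ5→slip] = [3, 7]
r7 m[cld→φ0] = [49, 28]
r7 m[cld→φ1] = [384, 2304]
r7 m[wind→φ1] = [1, 1]
r7 m[rain→φ2] = [1, 1]
r7 m[wet→φ4] = [1, 1]
r7 m[sprk→φ0] = [384, 288]
r7 m[sprk→φ2] = [10752, 8064]
r7 m[sprk→φ3] = [8064, 3584]
r7 m[sprk→φ4] = [8064, 4032]
r7 m[ice→φ3] = [1, 1]
r7 m[slip→φ1] = [3, 7]
r7 m[slip→φ5] = [18432, 9216]
r8 m[φ0→cld] = [384, 2304]
r8 m[φ0→sprk] = [168, 112]
r8 m[φ1→cld] = [49, 28]
r8 m[φ1→wind] = [64512, 20736]
r8 m[φ1→slip] = [18432, 9216]
r8 m[φ2→rain] = [64512, 43008]
r8 m[φ2→sprk] = [6, 4]
r8 m[φ3→sprk] = [8, 9]
r8 m[φ3→ice] = [32256, 64512]
r8 m[φ4→wet] = [32256, 64512]
r8 m[φ4→sprk] = [8, 8]
r8 m[φ5→slip] = [3, 7]
r8 m[cld→φ0] = [49, 28]
r8 m[cld→φ1] = [384, 2304]
r8 m[wind→φ1] = [1, 1]
r8 m[rain→φ2] = [1, 1]
r8 m[wet→φ4] = [1, 1]
r8 m[sprk→φ0] = [384, 288]
r8 m[sprk→φ2] = [10752, 8064]
r8 m[sprk→φ3] = [8064, 3584]
r8 m[sprk→φ4] = [8064, 4032]
r8 m[ice→φ3] = [1, 1]
r8 m[slip→φ1] = [3, 7]
r8 m[slip→φ5] = [18432, 9216]
fixed point reached at round 8
b[rain] = ⊗ incoming = [64512, 43008]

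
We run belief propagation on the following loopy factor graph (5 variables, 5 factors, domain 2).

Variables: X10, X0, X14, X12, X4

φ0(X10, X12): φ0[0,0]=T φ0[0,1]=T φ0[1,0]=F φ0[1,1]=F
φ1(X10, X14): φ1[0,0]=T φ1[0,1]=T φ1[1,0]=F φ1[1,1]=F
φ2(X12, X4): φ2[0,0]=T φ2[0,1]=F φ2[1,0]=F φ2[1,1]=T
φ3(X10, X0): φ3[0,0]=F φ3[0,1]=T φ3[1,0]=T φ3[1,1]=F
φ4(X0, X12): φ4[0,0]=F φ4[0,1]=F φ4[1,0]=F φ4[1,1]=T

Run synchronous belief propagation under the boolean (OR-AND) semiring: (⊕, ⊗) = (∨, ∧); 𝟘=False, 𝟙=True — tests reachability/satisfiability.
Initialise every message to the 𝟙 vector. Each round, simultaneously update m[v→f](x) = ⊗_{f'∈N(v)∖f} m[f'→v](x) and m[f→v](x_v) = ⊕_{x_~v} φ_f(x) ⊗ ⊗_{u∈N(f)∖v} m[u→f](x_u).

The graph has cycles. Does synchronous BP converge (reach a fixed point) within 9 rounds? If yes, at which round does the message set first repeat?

CONVERGED at round 5

init: all messages = 𝟙 over 2 values
r1 m[φ0→X10] = [T, F]
r1 m[φ0→X12] = [T, T]
r1 m[φ1→X10] = [T, F]
r1 m[φ1→X14] = [T, T]
r1 m[φ2→X12] = [T, T]
r1 m[φ2→X4] = [T, T]
r1 m[φ3→X10] = [T, T]
r1 m[φ3→X0] = [T, T]
r1 m[φ4→X0] = [F, T]
r1 m[φ4→X12] = [F, T]
r1 m[X10→φ0] = [T, T]
r1 m[X10→φ1] = [T, T]
r1 m[X10→φ3] = [T, T]
r1 m[X0→φ3] = [T, T]
r1 m[X0→φ4] = [T, T]
r1 m[X14→φ1] = [T, T]
r1 m[X12→φ0] = [T, T]
r1 m[X12→φ2] = [T, T]
r1 m[X12→φ4] = [T, T]
r1 m[X4→φ2] = [T, T]
r2 m[φ0→X10] = [T, F]
r2 m[φ0→X12] = [T, T]
r2 m[φ1→X10] = [T, F]
r2 m[φ1→X14] = [T, T]
r2 m[φ2→X12] = [T, T]
r2 m[φ2→X4] = [T, T]
r2 m[φ3→X10] = [T, T]
r2 m[φ3→X0] = [T, T]
r2 m[φ4→X0] = [F, T]
r2 m[φ4→X12] = [F, T]
r2 m[X10→φ0] = [T, F]
r2 m[X10→φ1] = [T, F]
r2 m[X10→φ3] = [T, F]
r2 m[X0→φ3] = [F, T]
r2 m[X0→φ4] = [T, T]
r2 m[X14→φ1] = [T, T]
r2 m[X12→φ0] = [F, T]
r2 m[X12→φ2] = [F, T]
r2 m[X12→φ4] = [T, T]
r2 m[X4→φ2] = [T, T]
r3 m[φ0→X10] = [T, F]
r3 m[φ0→X12] = [T, T]
r3 m[φ1→X10] = [T, F]
r3 m[φ1→X14] = [T, T]
r3 m[φ2→X12] = [T, T]
r3 m[φ2→X4] = [F, T]
r3 m[φ3→X10] = [T, F]
r3 m[φ3→X0] = [F, T]
r3 m[φ4→X0] = [F, T]
r3 m[φ4→X12] = [F, T]
r3 m[X10→φ0] = [T, F]
r3 m[X10→φ1] = [T, F]
r3 m[X10→φ3] = [T, F]
r3 m[X0→φ3] = [F, T]
r3 m[X0→φ4] = [T, T]
r3 m[X14→φ1] = [T, T]
r3 m[X12→φ0] = [F, T]
r3 m[X12→φ2] = [F, T]
r3 m[X12→φ4] = [T, T]
r3 m[X4→φ2] = [T, T]
r4 m[φ0→X10] = [T, F]
r4 m[φ0→X12] = [T, T]
r4 m[φ1→X10] = [T, F]
r4 m[φ1→X14] = [T, T]
r4 m[φ2→X12] = [T, T]
r4 m[φ2→X4] = [F, T]
r4 m[φ3→X10] = [T, F]
r4 m[φ3→X0] = [F, T]
r4 m[φ4→X0] = [F, T]
r4 m[φ4→X12] = [F, T]
r4 m[X10→φ0] = [T, F]
r4 m[X10→φ1] = [T, F]
r4 m[X10→φ3] = [T, F]
r4 m[X0→φ3] = [F, T]
r4 m[X0→φ4] = [F, T]
r4 m[X14→φ1] = [T, T]
r4 m[X12→φ0] = [F, T]
r4 m[X12→φ2] = [F, T]
r4 m[X12→φ4] = [T, T]
r4 m[X4→φ2] = [T, T]
r5 m[φ0→X10] = [T, F]
r5 m[φ0→X12] = [T, T]
r5 m[φ1→X10] = [T, F]
r5 m[φ1→X14] = [T, T]
r5 m[φ2→X12] = [T, T]
r5 m[φ2→X4] = [F, T]
r5 m[φ3→X10] = [T, F]
r5 m[φ3→X0] = [F, T]
r5 m[φ4→X0] = [F, T]
r5 m[φ4→X12] = [F, T]
r5 m[X10→φ0] = [T, F]
r5 m[X10→φ1] = [T, F]
r5 m[X10→φ3] = [T, F]
r5 m[X0→φ3] = [F, T]
r5 m[X0→φ4] = [F, T]
r5 m[X14→φ1] = [T, T]
r5 m[X12→φ0] = [F, T]
r5 m[X12→φ2] = [F, T]
r5 m[X12→φ4] = [T, T]
r5 m[X4→φ2] = [T, T]
fixed point reached at round 5
messages reach a fixed point at round 5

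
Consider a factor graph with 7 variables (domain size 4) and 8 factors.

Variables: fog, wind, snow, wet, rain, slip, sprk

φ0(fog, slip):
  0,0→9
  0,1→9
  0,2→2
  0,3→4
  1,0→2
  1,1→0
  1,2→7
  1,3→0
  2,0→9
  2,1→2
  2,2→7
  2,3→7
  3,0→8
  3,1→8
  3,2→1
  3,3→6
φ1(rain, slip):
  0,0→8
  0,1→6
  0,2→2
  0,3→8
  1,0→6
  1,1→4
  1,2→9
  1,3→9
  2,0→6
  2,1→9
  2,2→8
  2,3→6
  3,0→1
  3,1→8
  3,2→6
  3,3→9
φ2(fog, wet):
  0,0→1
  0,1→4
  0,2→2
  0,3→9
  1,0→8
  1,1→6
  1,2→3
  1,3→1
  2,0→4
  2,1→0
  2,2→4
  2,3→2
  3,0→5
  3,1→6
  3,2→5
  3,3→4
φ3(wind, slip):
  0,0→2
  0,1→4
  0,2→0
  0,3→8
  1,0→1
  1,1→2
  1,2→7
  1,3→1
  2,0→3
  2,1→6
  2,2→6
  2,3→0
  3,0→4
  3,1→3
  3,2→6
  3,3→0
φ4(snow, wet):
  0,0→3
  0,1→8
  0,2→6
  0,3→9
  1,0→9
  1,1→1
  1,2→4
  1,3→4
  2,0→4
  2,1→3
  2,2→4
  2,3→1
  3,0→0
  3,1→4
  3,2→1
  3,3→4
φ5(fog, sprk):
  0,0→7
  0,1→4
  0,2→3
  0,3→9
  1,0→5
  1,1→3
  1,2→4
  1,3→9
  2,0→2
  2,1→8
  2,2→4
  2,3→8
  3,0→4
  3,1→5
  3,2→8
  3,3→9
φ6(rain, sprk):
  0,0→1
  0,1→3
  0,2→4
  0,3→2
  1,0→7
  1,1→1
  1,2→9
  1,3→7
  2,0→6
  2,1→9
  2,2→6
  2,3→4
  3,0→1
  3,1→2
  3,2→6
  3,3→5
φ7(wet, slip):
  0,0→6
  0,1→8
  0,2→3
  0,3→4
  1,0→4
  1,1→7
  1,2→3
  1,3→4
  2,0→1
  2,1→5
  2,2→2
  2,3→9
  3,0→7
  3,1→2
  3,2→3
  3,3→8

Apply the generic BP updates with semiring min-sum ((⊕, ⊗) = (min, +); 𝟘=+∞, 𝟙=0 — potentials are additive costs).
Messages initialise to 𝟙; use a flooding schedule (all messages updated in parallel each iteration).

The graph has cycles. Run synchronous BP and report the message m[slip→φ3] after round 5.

message @ round 5 = [12, 13, 13, 18]

init: all messages = 𝟙 over 4 values
r1 m[φ0→fog] = [2, 0, 2, 1]
r1 m[φ0→slip] = [2, 0, 1, 0]
r1 m[φ1→rain] = [2, 4, 6, 1]
r1 m[φ1→slip] = [1, 4, 2, 6]
r1 m[φ2→fog] = [1, 1, 0, 4]
r1 m[φ2→wet] = [1, 0, 2, 1]
r1 m[φ3→wind] = [0, 1, 0, 0]
r1 m[φ3→slip] = [1, 2, 0, 0]
r1 m[φ4→snow] = [3, 1, 1, 0]
r1 m[φ4→wet] = [0, 1, 1, 1]
r1 m[φ5→fog] = [3, 3, 2, 4]
r1 m[φ5→sprk] = [2, 3, 3, 8]
r1 m[φ6→rain] = [1, 1, 4, 1]
r1 m[φ6→sprk] = [1, 1, 4, 2]
r1 m[φ7→wet] = [3, 3, 1, 2]
r1 m[φ7→slip] = [1, 2, 2, 4]
r1 m[fog→φ0] = [0, 0, 0, 0]
r1 m[fog→φ2] = [0, 0, 0, 0]
r1 m[fog→φ5] = [0, 0, 0, 0]
r1 m[wind→φ3] = [0, 0, 0, 0]
r1 m[snow→φ4] = [0, 0, 0, 0]
r1 m[wet→φ2] = [0, 0, 0, 0]
r1 m[wet→φ4] = [0, 0, 0, 0]
r1 m[wet→φ7] = [0, 0, 0, 0]
r1 m[rain→φ1] = [0, 0, 0, 0]
r1 m[rain→φ6] = [0, 0, 0, 0]
r1 m[slip→φ0] = [0, 0, 0, 0]
r1 m[slip→φ1] = [0, 0, 0, 0]
r1 m[slip→φ3] = [0, 0, 0, 0]
r1 m[slip→φ7] = [0, 0, 0, 0]
r1 m[sprk→φ5] = [0, 0, 0, 0]
r1 m[sprk→φ6] = [0, 0, 0, 0]
r2 m[φ0→fog] = [2, 0, 2, 1]
r2 m[φ0→slip] = [2, 0, 1, 0]
r2 m[φ1→rain] = [2, 4, 6, 1]
r2 m[φ1→slip] = [1, 4, 2, 6]
r2 m[φ2→fog] = [1, 1, 0, 4]
r2 m[φ2→wet] = [1, 0, 2, 1]
r2 m[φ3→wind] = [0, 1, 0, 0]
r2 m[φ3→slip] = [1, 2, 0, 0]
r2 m[φ4→snow] = [3, 1, 1, 0]
r2 m[φ4→wet] = [0, 1, 1, 1]
r2 m[φ5→fog] = [3, 3, 2, 4]
r2 m[φ5→sprk] = [2, 3, 3, 8]
r2 m[φ6→rain] = [1, 1, 4, 1]
r2 m[φ6→sprk] = [1, 1, 4, 2]
r2 m[φ7→wet] = [3, 3, 1, 2]
r2 m[φ7→slip] = [1, 2, 2, 4]
r2 m[fog→φ0] = [4, 4, 2, 8]
r2 m[fog→φ2] = [5, 3, 4, 5]
r2 m[fog→φ5] = [3, 1, 2, 5]
r2 m[wind→φ3] = [0, 0, 0, 0]
r2 m[snow→φ4] = [0, 0, 0, 0]
r2 m[wet→φ2] = [3, 4, 2, 3]
r2 m[wet→φ4] = [4, 3, 3, 3]
r2 m[wet→φ7] = [1, 1, 3, 2]
r2 m[rain→φ1] = [1, 1, 4, 1]
r2 m[rain→φ6] = [2, 4, 6, 1]
r2 m[slip→φ0] = [3, 8, 4, 10]
r2 m[slip→φ1] = [4, 4, 3, 4]
r2 m[slip→φ3] = [4, 6, 5, 10]
r2 m[slip→φ7] = [4, 6, 3, 6]
r2 m[sprk→φ5] = [1, 1, 4, 2]
r2 m[sprk→φ6] = [2, 3, 3, 8]
r3 m[φ0→fog] = [6, 5, 10, 5]
r3 m[φ0→slip] = [6, 4, 6, 4]
r3 m[φ1→rain] = [5, 8, 10, 5]
r3 m[φ1→slip] = [2, 5, 3, 9]
r3 m[φ2→fog] = [4, 4, 4, 7]
r3 m[φ2→wet] = [6, 4, 6, 4]
r3 m[φ3→wind] = [5, 5, 7, 8]
r3 m[φ3→slip] = [1, 2, 0, 0]
r3 m[φ4→snow] = [7, 4, 4, 4]
r3 m[φ4→wet] = [0, 1, 1, 1]
r3 m[φ5→fog] = [5, 4, 3, 5]
r3 m[φ5→sprk] = [4, 4, 5, 10]
r3 m[φ6→rain] = [3, 4, 8, 3]
r3 m[φ6→sprk] = [2, 3, 6, 4]
r3 m[φ7→wet] = [6, 6, 5, 6]
r3 m[φ7→slip] = [4, 4, 4, 5]
r3 m[fog→φ0] = [4, 4, 2, 8]
r3 m[fog→φ2] = [5, 3, 4, 5]
r3 m[fog→φ5] = [3, 1, 2, 5]
r3 m[wind→φ3] = [0, 0, 0, 0]
r3 m[snow→φ4] = [0, 0, 0, 0]
r3 m[wet→φ2] = [3, 4, 2, 3]
r3 m[wet→φ4] = [4, 3, 3, 3]
r3 m[wet→φ7] = [1, 1, 3, 2]
r3 m[rain→φ1] = [1, 1, 4, 1]
r3 m[rain→φ6] = [2, 4, 6, 1]
r3 m[slip→φ0] = [3, 8, 4, 10]
r3 m[slip→φ1] = [4, 4, 3, 4]
r3 m[slip→φ3] = [4, 6, 5, 10]
r3 m[slip→φ7] = [4, 6, 3, 6]
r3 m[sprk→φ5] = [1, 1, 4, 2]
r3 m[sprk→φ6] = [2, 3, 3, 8]
r4 m[φ0→fog] = [6, 5, 10, 5]
r4 m[φ0→slip] = [6, 4, 6, 4]
r4 m[φ1→rain] = [5, 8, 10, 5]
r4 m[φ1→slip] = [2, 5, 3, 9]
r4 m[φ2→fog] = [4, 4, 4, 7]
r4 m[φ2→wet] = [6, 4, 6, 4]
r4 m[φ3→wind] = [5, 5, 7, 8]
r4 m[φ3→slip] = [1, 2, 0, 0]
r4 m[φ4→snow] = [7, 4, 4, 4]
r4 m[φ4→wet] = [0, 1, 1, 1]
r4 m[φ5→fog] = [5, 4, 3, 5]
r4 m[φ5→sprk] = [4, 4, 5, 10]
r4 m[φ6→rain] = [3, 4, 8, 3]
r4 m[φ6→sprk] = [2, 3, 6, 4]
r4 m[φ7→wet] = [6, 6, 5, 6]
r4 m[φ7→slip] = [4, 4, 4, 5]
r4 m[fog→φ0] = [9, 8, 7, 12]
r4 m[fog→φ2] = [11, 9, 13, 10]
r4 m[fog→φ5] = [10, 9, 14, 12]
r4 m[wind→φ3] = [0, 0, 0, 0]
r4 m[snow→φ4] = [0, 0, 0, 0]
r4 m[wet→φ2] = [6, 7, 6, 7]
r4 m[wet→φ4] = [12, 10, 11, 10]
r4 m[wet→φ7] = [6, 5, 7, 5]
r4 m[rain→φ1] = [3, 4, 8, 3]
r4 m[rain→φ6] = [5, 8, 10, 5]
r4 m[slip→φ0] = [7, 11, 7, 14]
r4 m[slip→φ1] = [11, 10, 10, 9]
r4 m[slip→φ3] = [12, 13, 13, 18]
r4 m[slip→φ7] = [9, 11, 9, 13]
r4 m[sprk→φ5] = [2, 3, 6, 4]
r4 m[sprk→φ6] = [4, 4, 5, 10]
r5 m[φ0→fog] = [9, 9, 13, 8]
r5 m[φ0→slip] = [10, 8, 11, 8]
r5 m[φ1→rain] = [12, 14, 15, 12]
r5 m[φ1→slip] = [4, 8, 5, 11]
r5 m[φ2→fog] = [7, 8, 7, 11]
r5 m[φ2→wet] = [12, 13, 12, 10]
r5 m[φ3→wind] = [13, 13, 15, 16]
r5 m[φ3→slip] = [1, 2, 0, 0]
r5 m[φ4→snow] = [15, 11, 11, 12]
r5 m[φ4→wet] = [0, 1, 1, 1]
r5 m[φ5→fog] = [7, 6, 4, 6]
r5 m[φ5→sprk] = [14, 12, 13, 18]
r5 m[φ6→rain] = [5, 5, 10, 5]
r5 m[φ6→sprk] = [6, 7, 9, 7]
r5 m[φ7→wet] = [12, 12, 10, 12]
r5 m[φ7→slip] = [8, 7, 8, 9]
r5 m[fog→φ0] = [9, 8, 7, 12]
r5 m[fog→φ2] = [11, 9, 13, 10]
r5 m[fog→φ5] = [10, 9, 14, 12]
r5 m[wind→φ3] = [0, 0, 0, 0]
r5 m[snow→φ4] = [0, 0, 0, 0]
r5 m[wet→φ2] = [6, 7, 6, 7]
r5 m[wet→φ4] = [12, 10, 11, 10]
r5 m[wet→φ7] = [6, 5, 7, 5]
r5 m[rain→φ1] = [3, 4, 8, 3]
r5 m[rain→φ6] = [5, 8, 10, 5]
r5 m[slip→φ0] = [7, 11, 7, 14]
r5 m[slip→φ1] = [11, 10, 10, 9]
r5 m[slip→φ3] = [12, 13, 13, 18]
r5 m[slip→φ7] = [9, 11, 9, 13]
r5 m[sprk→φ5] = [2, 3, 6, 4]
r5 m[sprk→φ6] = [4, 4, 5, 10]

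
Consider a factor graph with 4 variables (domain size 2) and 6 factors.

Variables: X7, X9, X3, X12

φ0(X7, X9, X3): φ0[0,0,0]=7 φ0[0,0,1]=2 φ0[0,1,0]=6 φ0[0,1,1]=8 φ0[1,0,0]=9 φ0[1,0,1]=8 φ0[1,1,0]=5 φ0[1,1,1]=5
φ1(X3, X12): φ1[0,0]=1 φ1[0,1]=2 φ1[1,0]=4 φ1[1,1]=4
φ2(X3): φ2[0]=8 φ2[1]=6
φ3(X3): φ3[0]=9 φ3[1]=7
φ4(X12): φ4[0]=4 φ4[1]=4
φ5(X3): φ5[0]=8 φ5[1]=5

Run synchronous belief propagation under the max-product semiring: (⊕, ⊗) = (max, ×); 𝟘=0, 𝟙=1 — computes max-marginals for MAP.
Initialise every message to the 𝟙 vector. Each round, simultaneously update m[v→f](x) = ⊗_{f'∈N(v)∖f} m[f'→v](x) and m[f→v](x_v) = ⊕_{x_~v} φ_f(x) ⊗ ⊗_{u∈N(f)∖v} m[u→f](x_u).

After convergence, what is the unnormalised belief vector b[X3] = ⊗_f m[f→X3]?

init: all messages = 𝟙 over 2 values
r1 m[φ0→X7] = [8, 9]
r1 m[φ0→X9] = [9, 8]
r1 m[φ0→X3] = [9, 8]
r1 m[φ1→X3] = [2, 4]
r1 m[φ1→X12] = [4, 4]
r1 m[φ2→X3] = [8, 6]
r1 m[φ3→X3] = [9, 7]
r1 m[φ4→X12] = [4, 4]
r1 m[φ5→X3] = [8, 5]
r1 m[X7→φ0] = [1, 1]
r1 m[X9→φ0] = [1, 1]
r1 m[X3→φ0] = [1, 1]
r1 m[X3→φ1] = [1, 1]
r1 m[X3→φ2] = [1, 1]
r1 m[X3→φ3] = [1, 1]
r1 m[X3→φ5] = [1, 1]
r1 m[X12→φ1] = [1, 1]
r1 m[X12→φ4] = [1, 1]
r2 m[φ0→X7] = [8, 9]
r2 m[φ0→X9] = [9, 8]
r2 m[φ0→X3] = [9, 8]
r2 m[φ1→X3] = [2, 4]
r2 m[φ1→X12] = [4, 4]
r2 m[φ2→X3] = [8, 6]
r2 m[φ3→X3] = [9, 7]
r2 m[φ4→X12] = [4, 4]
r2 m[φ5→X3] = [8, 5]
r2 m[X7→φ0] = [1, 1]
r2 m[X9→φ0] = [1, 1]
r2 m[X3→φ0] = [1152, 840]
r2 m[X3→φ1] = [5184, 1680]
r2 m[X3→φ2] = [1296, 1120]
r2 m[X3→φ3] = [1152, 960]
r2 m[X3→φ5] = [1296, 1344]
r2 m[X12→φ1] = [4, 4]
r2 m[X12→φ4] = [4, 4]
r3 m[φ0→X7] = [8064, 10368]
r3 m[φ0→X9] = [10368, 6912]
r3 m[φ0→X3] = [9, 8]
r3 m[φ1→X3] = [8, 16]
r3 m[φ1→X12] = [6720, 10368]
r3 m[φ2→X3] = [8, 6]
r3 m[φ3→X3] = [9, 7]
r3 m[φ4→X12] = [4, 4]
r3 m[φ5→X3] = [8, 5]
r3 m[X7→φ0] = [1, 1]
r3 m[X9→φ0] = [1, 1]
r3 m[X3→φ0] = [1152, 840]
r3 m[X3→φ1] = [5184, 1680]
r3 m[X3→φ2] = [1296, 1120]
r3 m[X3→φ3] = [1152, 960]
r3 m[X3→φ5] = [1296, 1344]
r3 m[X12→φ1] = [4, 4]
r3 m[X12→φ4] = [4, 4]
r4 m[φ0→X7] = [8064, 10368]
r4 m[φ0→X9] = [10368, 6912]
r4 m[φ0→X3] = [9, 8]
r4 m[φ1→X3] = [8, 16]
r4 m[φ1→X12] = [6720, 10368]
r4 m[φ2→X3] = [8, 6]
r4 m[φ3→X3] = [9, 7]
r4 m[φ4→X12] = [4, 4]
r4 m[φ5→X3] = [8, 5]
r4 m[X7→φ0] = [1, 1]
r4 m[X9→φ0] = [1, 1]
r4 m[X3→φ0] = [4608, 3360]
r4 m[X3→φ1] = [5184, 1680]
r4 m[X3→φ2] = [5184, 4480]
r4 m[X3→φ3] = [4608, 3840]
r4 m[X3→φ5] = [5184, 5376]
r4 m[X12→φ1] = [4, 4]
r4 m[X12→φ4] = [6720, 10368]
r5 m[φ0→X7] = [32256, 41472]
r5 m[φ0→X9] = [41472, 27648]
r5 m[φ0→X3] = [9, 8]
r5 m[φ1→X3] = [8, 16]
r5 m[φ1→X12] = [6720, 10368]
r5 m[φ2→X3] = [8, 6]
r5 m[φ3→X3] = [9, 7]
r5 m[φ4→X12] = [4, 4]
r5 m[φ5→X3] = [8, 5]
r5 m[X7→φ0] = [1, 1]
r5 m[X9→φ0] = [1, 1]
r5 m[X3→φ0] = [4608, 3360]
r5 m[X3→φ1] = [5184, 1680]
r5 m[X3→φ2] = [5184, 4480]
r5 m[X3→φ3] = [4608, 3840]
r5 m[X3→φ5] = [5184, 5376]
r5 m[X12→φ1] = [4, 4]
r5 m[X12→φ4] = [6720, 10368]
r6 m[φ0→X7] = [32256, 41472]
r6 m[φ0→X9] = [41472, 27648]
r6 m[φ0→X3] = [9, 8]
r6 m[φ1→X3] = [8, 16]
r6 m[φ1→X12] = [6720, 10368]
r6 m[φ2→X3] = [8, 6]
r6 m[φ3→X3] = [9, 7]
r6 m[φ4→X12] = [4, 4]
r6 m[φ5→X3] = [8, 5]
r6 m[X7→φ0] = [1, 1]
r6 m[X9→φ0] = [1, 1]
r6 m[X3→φ0] = [4608, 3360]
r6 m[X3→φ1] = [5184, 1680]
r6 m[X3→φ2] = [5184, 4480]
r6 m[X3→φ3] = [4608, 3840]
r6 m[X3→φ5] = [5184, 5376]
r6 m[X12→φ1] = [4, 4]
r6 m[X12→φ4] = [6720, 10368]
fixed point reached at round 6
b[X3] = ⊗ incoming = [41472, 26880]

b[X3] = [41472, 26880]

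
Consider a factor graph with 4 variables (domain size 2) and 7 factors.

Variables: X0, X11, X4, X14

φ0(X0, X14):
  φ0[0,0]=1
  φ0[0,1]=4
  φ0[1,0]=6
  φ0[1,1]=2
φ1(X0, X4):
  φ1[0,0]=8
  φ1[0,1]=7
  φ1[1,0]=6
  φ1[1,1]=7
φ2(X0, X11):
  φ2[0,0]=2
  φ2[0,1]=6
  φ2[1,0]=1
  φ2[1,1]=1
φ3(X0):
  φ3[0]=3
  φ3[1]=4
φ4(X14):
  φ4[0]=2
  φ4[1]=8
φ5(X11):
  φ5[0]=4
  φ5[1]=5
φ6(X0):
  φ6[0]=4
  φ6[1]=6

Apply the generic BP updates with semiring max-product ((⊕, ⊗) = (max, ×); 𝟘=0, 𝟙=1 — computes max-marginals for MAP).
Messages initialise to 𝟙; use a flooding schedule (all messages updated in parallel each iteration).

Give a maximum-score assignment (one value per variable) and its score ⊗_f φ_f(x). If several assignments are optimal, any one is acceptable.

assignment: (X0=0, X11=1, X4=0, X14=1); score = 92160

init: all messages = 𝟙 over 2 values
r1 m[φ0→X0] = [4, 6]
r1 m[φ0→X14] = [6, 4]
r1 m[φ1→X0] = [8, 7]
r1 m[φ1→X4] = [8, 7]
r1 m[φ2→X0] = [6, 1]
r1 m[φ2→X11] = [2, 6]
r1 m[φ3→X0] = [3, 4]
r1 m[φ4→X14] = [2, 8]
r1 m[φ5→X11] = [4, 5]
r1 m[φ6→X0] = [4, 6]
r1 m[X0→φ0] = [1, 1]
r1 m[X0→φ1] = [1, 1]
r1 m[X0→φ2] = [1, 1]
r1 m[X0→φ3] = [1, 1]
r1 m[X0→φ6] = [1, 1]
r1 m[X11→φ2] = [1, 1]
r1 m[X11→φ5] = [1, 1]
r1 m[X4→φ1] = [1, 1]
r1 m[X14→φ0] = [1, 1]
r1 m[X14→φ4] = [1, 1]
r2 m[φ0→X0] = [4, 6]
r2 m[φ0→X14] = [6, 4]
r2 m[φ1→X0] = [8, 7]
r2 m[φ1→X4] = [8, 7]
r2 m[φ2→X0] = [6, 1]
r2 m[φ2→X11] = [2, 6]
r2 m[φ3→X0] = [3, 4]
r2 m[φ4→X14] = [2, 8]
r2 m[φ5→X11] = [4, 5]
r2 m[φ6→X0] = [4, 6]
r2 m[X0→φ0] = [576, 168]
r2 m[X0→φ1] = [288, 144]
r2 m[X0→φ2] = [384, 1008]
r2 m[X0→φ3] = [768, 252]
r2 m[X0→φ6] = [576, 168]
r2 m[X11→φ2] = [4, 5]
r2 m[X11→φ5] = [2, 6]
r2 m[X4→φ1] = [1, 1]
r2 m[X14→φ0] = [2, 8]
r2 m[X14→φ4] = [6, 4]
r3 m[φ0→X0] = [32, 16]
r3 m[φ0→X14] = [1008, 2304]
r3 m[φ1→X0] = [8, 7]
r3 m[φ1→X4] = [2304, 2016]
r3 m[φ2→X0] = [30, 5]
r3 m[φ2→X11] = [1008, 2304]
r3 m[φ3→X0] = [3, 4]
r3 m[φ4→X14] = [2, 8]
r3 m[φ5→X11] = [4, 5]
r3 m[φ6→X0] = [4, 6]
r3 m[X0→φ0] = [576, 168]
r3 m[X0→φ1] = [288, 144]
r3 m[X0→φ2] = [384, 1008]
r3 m[X0→φ3] = [768, 252]
r3 m[X0→φ6] = [576, 168]
r3 m[X11→φ2] = [4, 5]
r3 m[X11→φ5] = [2, 6]
r3 m[X4→φ1] = [1, 1]
r3 m[X14→φ0] = [2, 8]
r3 m[X14→φ4] = [6, 4]
r4 m[φ0→X0] = [32, 16]
r4 m[φ0→X14] = [1008, 2304]
r4 m[φ1→X0] = [8, 7]
r4 m[φ1→X4] = [2304, 2016]
r4 m[φ2→X0] = [30, 5]
r4 m[φ2→X11] = [1008, 2304]
r4 m[φ3→X0] = [3, 4]
r4 m[φ4→X14] = [2, 8]
r4 m[φ5→X11] = [4, 5]
r4 m[φ6→X0] = [4, 6]
r4 m[X0→φ0] = [2880, 840]
r4 m[X0→φ1] = [11520, 1920]
r4 m[X0→φ2] = [3072, 2688]
r4 m[X0→φ3] = [30720, 3360]
r4 m[X0→φ6] = [23040, 2240]
r4 m[X11→φ2] = [4, 5]
r4 m[X11→φ5] = [1008, 2304]
r4 m[X4→φ1] = [1, 1]
r4 m[X14→φ0] = [2, 8]
r4 m[X14→φ4] = [1008, 2304]
r5 m[φ0→X0] = [32, 16]
r5 m[φ0→X14] = [5040, 11520]
r5 m[φ1→X0] = [8, 7]
r5 m[φ1→X4] = [92160, 80640]
r5 m[φ2→X0] = [30, 5]
r5 m[φ2→X11] = [6144, 18432]
r5 m[φ3→X0] = [3, 4]
r5 m[φ4→X14] = [2, 8]
r5 m[φ5→X11] = [4, 5]
r5 m[φ6→X0] = [4, 6]
r5 m[X0→φ0] = [2880, 840]
r5 m[X0→φ1] = [11520, 1920]
r5 m[X0→φ2] = [3072, 2688]
r5 m[X0→φ3] = [30720, 3360]
r5 m[X0→φ6] = [23040, 2240]
r5 m[X11→φ2] = [4, 5]
r5 m[X11→φ5] = [1008, 2304]
r5 m[X4→φ1] = [1, 1]
r5 m[X14→φ0] = [2, 8]
r5 m[X14→φ4] = [1008, 2304]
r6 m[φ0→X0] = [32, 16]
r6 m[φ0→X14] = [5040, 11520]
r6 m[φ1→X0] = [8, 7]
r6 m[φ1→X4] = [92160, 80640]
r6 m[φ2→X0] = [30, 5]
r6 m[φ2→X11] = [6144, 18432]
r6 m[φ3→X0] = [3, 4]
r6 m[φ4→X14] = [2, 8]
r6 m[φ5→X11] = [4, 5]
r6 m[φ6→X0] = [4, 6]
r6 m[X0→φ0] = [2880, 840]
r6 m[X0→φ1] = [11520, 1920]
r6 m[X0→φ2] = [3072, 2688]
r6 m[X0→φ3] = [30720, 3360]
r6 m[X0→φ6] = [23040, 2240]
r6 m[X11→φ2] = [4, 5]
r6 m[X11→φ5] = [6144, 18432]
r6 m[X4→φ1] = [1, 1]
r6 m[X14→φ0] = [2, 8]
r6 m[X14→φ4] = [5040, 11520]
r7 m[φ0→X0] = [32, 16]
r7 m[φ0→X14] = [5040, 11520]
r7 m[φ1→X0] = [8, 7]
r7 m[φ1→X4] = [92160, 80640]
r7 m[φ2→X0] = [30, 5]
r7 m[φ2→X11] = [6144, 18432]
r7 m[φ3→X0] = [3, 4]
r7 m[φ4→X14] = [2, 8]
r7 m[φ5→X11] = [4, 5]
r7 m[φ6→X0] = [4, 6]
r7 m[X0→φ0] = [2880, 840]
r7 m[X0→φ1] = [11520, 1920]
r7 m[X0→φ2] = [3072, 2688]
r7 m[X0→φ3] = [30720, 3360]
r7 m[X0→φ6] = [23040, 2240]
r7 m[X11→φ2] = [4, 5]
r7 m[X11→φ5] = [6144, 18432]
r7 m[X4→φ1] = [1, 1]
r7 m[X14→φ0] = [2, 8]
r7 m[X14→φ4] = [5040, 11520]
fixed point reached at round 7
traceback from X0: (X0=0, X11=1, X4=0, X14=1), score=92160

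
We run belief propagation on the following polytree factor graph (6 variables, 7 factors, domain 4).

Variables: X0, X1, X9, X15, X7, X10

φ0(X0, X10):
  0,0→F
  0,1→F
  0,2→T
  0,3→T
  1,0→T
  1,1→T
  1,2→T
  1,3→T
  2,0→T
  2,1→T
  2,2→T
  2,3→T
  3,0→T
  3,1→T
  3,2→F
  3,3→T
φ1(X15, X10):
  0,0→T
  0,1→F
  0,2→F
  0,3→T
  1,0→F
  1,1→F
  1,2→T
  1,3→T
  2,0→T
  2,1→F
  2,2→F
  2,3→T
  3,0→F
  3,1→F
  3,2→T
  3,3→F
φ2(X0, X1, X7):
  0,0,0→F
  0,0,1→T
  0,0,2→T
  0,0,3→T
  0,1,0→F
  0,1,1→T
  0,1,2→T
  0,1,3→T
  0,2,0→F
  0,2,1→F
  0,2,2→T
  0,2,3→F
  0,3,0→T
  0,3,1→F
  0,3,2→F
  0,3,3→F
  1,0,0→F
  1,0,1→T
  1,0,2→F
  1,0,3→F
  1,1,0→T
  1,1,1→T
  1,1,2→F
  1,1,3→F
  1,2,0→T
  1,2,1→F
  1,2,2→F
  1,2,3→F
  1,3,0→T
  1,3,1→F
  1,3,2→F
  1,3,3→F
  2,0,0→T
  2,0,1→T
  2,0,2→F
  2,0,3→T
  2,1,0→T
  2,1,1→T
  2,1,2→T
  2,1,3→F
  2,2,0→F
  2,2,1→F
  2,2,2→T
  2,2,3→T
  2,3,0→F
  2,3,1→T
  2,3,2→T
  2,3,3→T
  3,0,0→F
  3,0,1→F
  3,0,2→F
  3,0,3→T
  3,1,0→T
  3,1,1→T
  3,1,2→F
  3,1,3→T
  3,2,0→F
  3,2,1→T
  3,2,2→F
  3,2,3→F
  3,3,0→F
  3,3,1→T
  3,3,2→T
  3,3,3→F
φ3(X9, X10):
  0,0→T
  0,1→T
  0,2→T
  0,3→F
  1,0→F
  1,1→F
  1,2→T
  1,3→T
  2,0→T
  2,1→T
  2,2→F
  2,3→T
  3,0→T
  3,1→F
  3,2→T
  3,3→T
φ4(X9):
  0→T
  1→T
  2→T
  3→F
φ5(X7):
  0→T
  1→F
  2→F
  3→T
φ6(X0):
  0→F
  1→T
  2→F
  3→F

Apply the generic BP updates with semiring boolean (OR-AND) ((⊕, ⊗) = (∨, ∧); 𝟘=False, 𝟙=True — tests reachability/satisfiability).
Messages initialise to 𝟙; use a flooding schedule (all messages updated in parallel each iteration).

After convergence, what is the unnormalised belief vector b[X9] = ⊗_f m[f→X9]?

init: all messages = 𝟙 over 4 values
r1 m[φ0→X0] = [T, T, T, T]
r1 m[φ0→X10] = [T, T, T, T]
r1 m[φ1→X15] = [T, T, T, T]
r1 m[φ1→X10] = [T, F, T, T]
r1 m[φ2→X0] = [T, T, T, T]
r1 m[φ2→X1] = [T, T, T, T]
r1 m[φ2→X7] = [T, T, T, T]
r1 m[φ3→X9] = [T, T, T, T]
r1 m[φ3→X10] = [T, T, T, T]
r1 m[φ4→X9] = [T, T, T, F]
r1 m[φ5→X7] = [T, F, F, T]
r1 m[φ6→X0] = [F, T, F, F]
r1 m[X0→φ0] = [T, T, T, T]
r1 m[X0→φ2] = [T, T, T, T]
r1 m[X0→φ6] = [T, T, T, T]
r1 m[X1→φ2] = [T, T, T, T]
r1 m[X9→φ3] = [T, T, T, T]
r1 m[X9→φ4] = [T, T, T, T]
r1 m[X15→φ1] = [T, T, T, T]
r1 m[X7→φ2] = [T, T, T, T]
r1 m[X7→φ5] = [T, T, T, T]
r1 m[X10→φ0] = [T, T, T, T]
r1 m[X10→φ1] = [T, T, T, T]
r1 m[X10→φ3] = [T, T, T, T]
r2 m[φ0→X0] = [T, T, T, T]
r2 m[φ0→X10] = [T, T, T, T]
r2 m[φ1→X15] = [T, T, T, T]
r2 m[φ1→X10] = [T, F, T, T]
r2 m[φ2→X0] = [T, T, T, T]
r2 m[φ2→X1] = [T, T, T, T]
r2 m[φ2→X7] = [T, T, T, T]
r2 m[φ3→X9] = [T, T, T, T]
r2 m[φ3→X10] = [T, T, T, T]
r2 m[φ4→X9] = [T, T, T, F]
r2 m[φ5→X7] = [T, F, F, T]
r2 m[φ6→X0] = [F, T, F, F]
r2 m[X0→φ0] = [F, T, F, F]
r2 m[X0→φ2] = [F, T, F, F]
r2 m[X0→φ6] = [T, T, T, T]
r2 m[X1→φ2] = [T, T, T, T]
r2 m[X9→φ3] = [T, T, T, F]
r2 m[X9→φ4] = [T, T, T, T]
r2 m[X15→φ1] = [T, T, T, T]
r2 m[X7→φ2] = [T, F, F, T]
r2 m[X7→φ5] = [T, T, T, T]
r2 m[X10→φ0] = [T, F, T, T]
r2 m[X10→φ1] = [T, T, T, T]
r2 m[X10→φ3] = [T, F, T, T]
r3 m[φ0→X0] = [T, T, T, T]
r3 m[φ0→X10] = [T, T, T, T]
r3 m[φ1→X15] = [T, T, T, T]
r3 m[φ1→X10] = [T, F, T, T]
r3 m[φ2→X0] = [T, T, T, T]
r3 m[φ2→X1] = [F, T, T, T]
r3 m[φ2→X7] = [T, T, F, F]
r3 m[φ3→X9] = [T, T, T, T]
r3 m[φ3→X10] = [T, T, T, T]
r3 m[φ4→X9] = [T, T, T, F]
r3 m[φ5→X7] = [T, F, F, T]
r3 m[φ6→X0] = [F, T, F, F]
r3 m[X0→φ0] = [F, T, F, F]
r3 m[X0→φ2] = [F, T, F, F]
r3 m[X0→φ6] = [T, T, T, T]
r3 m[X1→φ2] = [T, T, T, T]
r3 m[X9→φ3] = [T, T, T, F]
r3 m[X9→φ4] = [T, T, T, T]
r3 m[X15→φ1] = [T, T, T, T]
r3 m[X7→φ2] = [T, F, F, T]
r3 m[X7→φ5] = [T, T, T, T]
r3 m[X10→φ0] = [T, F, T, T]
r3 m[X10→φ1] = [T, T, T, T]
r3 m[X10→φ3] = [T, F, T, T]
r4 m[φ0→X0] = [T, T, T, T]
r4 m[φ0→X10] = [T, T, T, T]
r4 m[φ1→X15] = [T, T, T, T]
r4 m[φ1→X10] = [T, F, T, T]
r4 m[φ2→X0] = [T, T, T, T]
r4 m[φ2→X1] = [F, T, T, T]
r4 m[φ2→X7] = [T, T, F, F]
r4 m[φ3→X9] = [T, T, T, T]
r4 m[φ3→X10] = [T, T, T, T]
r4 m[φ4→X9] = [T, T, T, F]
r4 m[φ5→X7] = [T, F, F, T]
r4 m[φ6→X0] = [F, T, F, F]
r4 m[X0→φ0] = [F, T, F, F]
r4 m[X0→φ2] = [F, T, F, F]
r4 m[X0→φ6] = [T, T, T, T]
r4 m[X1→φ2] = [T, T, T, T]
r4 m[X9→φ3] = [T, T, T, F]
r4 m[X9→φ4] = [T, T, T, T]
r4 m[X15→φ1] = [T, T, T, T]
r4 m[X7→φ2] = [T, F, F, T]
r4 m[X7→φ5] = [T, T, F, F]
r4 m[X10→φ0] = [T, F, T, T]
r4 m[X10→φ1] = [T, T, T, T]
r4 m[X10→φ3] = [T, F, T, T]
r5 m[φ0→X0] = [T, T, T, T]
r5 m[φ0→X10] = [T, T, T, T]
r5 m[φ1→X15] = [T, T, T, T]
r5 m[φ1→X10] = [T, F, T, T]
r5 m[φ2→X0] = [T, T, T, T]
r5 m[φ2→X1] = [F, T, T, T]
r5 m[φ2→X7] = [T, T, F, F]
r5 m[φ3→X9] = [T, T, T, T]
r5 m[φ3→X10] = [T, T, T, T]
r5 m[φ4→X9] = [T, T, T, F]
r5 m[φ5→X7] = [T, F, F, T]
r5 m[φ6→X0] = [F, T, F, F]
r5 m[X0→φ0] = [F, T, F, F]
r5 m[X0→φ2] = [F, T, F, F]
r5 m[X0→φ6] = [T, T, T, T]
r5 m[X1→φ2] = [T, T, T, T]
r5 m[X9→φ3] = [T, T, T, F]
r5 m[X9→φ4] = [T, T, T, T]
r5 m[X15→φ1] = [T, T, T, T]
r5 m[X7→φ2] = [T, F, F, T]
r5 m[X7→φ5] = [T, T, F, F]
r5 m[X10→φ0] = [T, F, T, T]
r5 m[X10→φ1] = [T, T, T, T]
r5 m[X10→φ3] = [T, F, T, T]
fixed point reached at round 5
b[X9] = ⊗ incoming = [T, T, T, F]

b[X9] = [T, T, T, F]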